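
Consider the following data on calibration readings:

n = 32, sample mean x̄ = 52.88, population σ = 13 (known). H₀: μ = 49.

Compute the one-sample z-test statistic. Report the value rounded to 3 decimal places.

SE = σ/√n = 13/√32 = 2.2981
z = (x̄−μ₀)/SE = (52.88−49)/2.2981 = 1.6884

test statistic = 1.688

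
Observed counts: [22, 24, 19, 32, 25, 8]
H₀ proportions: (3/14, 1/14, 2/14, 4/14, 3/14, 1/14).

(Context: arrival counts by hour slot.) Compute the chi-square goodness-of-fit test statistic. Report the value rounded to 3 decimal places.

test statistic = 25.741

n = 130; E_i = n·p_i = [27.86, 9.29, 18.57, 37.14, 27.86, 9.29]
χ² = (22−27.86)²/27.86 + (24−9.29)²/9.29 + (19−18.57)²/18.57 + (32−37.14)²/37.14 + (25−27.86)²/27.86 + (8−9.29)²/9.29 = 25.7410
df = 5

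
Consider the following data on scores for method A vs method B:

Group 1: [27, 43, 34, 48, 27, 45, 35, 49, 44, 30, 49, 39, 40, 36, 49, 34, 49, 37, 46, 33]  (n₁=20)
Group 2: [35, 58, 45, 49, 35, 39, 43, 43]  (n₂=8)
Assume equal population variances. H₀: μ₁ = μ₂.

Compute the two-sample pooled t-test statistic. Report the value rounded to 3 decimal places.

x̄₁=39.700, s₁=7.547, n₁=20
x̄₂=43.375, s₂=7.633, n₂=8
s_p² = [19·7.547² + 7·7.633²]/26 = 57.3106
SE = √(s_p²·(1/20+1/8)) = 3.1669
t = (39.700−43.375)/3.1669 = -1.1604
df = 26

test statistic = -1.160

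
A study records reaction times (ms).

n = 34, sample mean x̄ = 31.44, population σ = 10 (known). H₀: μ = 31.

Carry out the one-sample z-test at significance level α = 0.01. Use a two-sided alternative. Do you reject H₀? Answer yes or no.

SE = σ/√n = 10/√34 = 1.7150
z = (x̄−μ₀)/SE = (31.44−31)/1.7150 = 0.2566
p-value (two-sided) = 0.79752
At α=0.01: p ≥ α → fail to reject H₀

reject H₀: no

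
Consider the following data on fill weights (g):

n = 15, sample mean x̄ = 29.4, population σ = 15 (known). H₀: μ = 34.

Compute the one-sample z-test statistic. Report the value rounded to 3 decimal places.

SE = σ/√n = 15/√15 = 3.8730
z = (x̄−μ₀)/SE = (29.4−34)/3.8730 = -1.1877

test statistic = -1.188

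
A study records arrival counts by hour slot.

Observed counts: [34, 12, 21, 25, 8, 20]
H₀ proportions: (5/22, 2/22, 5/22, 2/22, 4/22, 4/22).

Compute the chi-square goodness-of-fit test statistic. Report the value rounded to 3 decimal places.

test statistic = 30.315

n = 120; E_i = n·p_i = [27.27, 10.91, 27.27, 10.91, 21.82, 21.82]
χ² = (34−27.27)²/27.27 + (12−10.91)²/10.91 + (21−27.27)²/27.27 + (25−10.91)²/10.91 + (8−21.82)²/21.82 + (20−21.82)²/21.82 = 30.3150
df = 5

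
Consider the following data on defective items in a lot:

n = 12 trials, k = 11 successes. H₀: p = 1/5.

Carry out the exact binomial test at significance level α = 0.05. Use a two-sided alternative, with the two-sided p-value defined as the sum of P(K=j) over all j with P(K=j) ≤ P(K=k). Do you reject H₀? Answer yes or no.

Exact binomial: n=12, k=11, p₀=1/5=0.2000
P(X=j) = C(n,j)·p₀^j·(1−p₀)^(n−j); p = Σ P(X=j) over j with P(X=j) ≤ P(X=11)
p-value (two-sided) = 0.00000
At α=0.05: p < α → reject H₀

reject H₀: yes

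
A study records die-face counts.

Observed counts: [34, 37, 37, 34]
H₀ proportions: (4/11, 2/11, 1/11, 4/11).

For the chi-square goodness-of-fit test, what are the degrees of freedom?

df = k − 1 = 4 − 1 = 3

degrees of freedom = 3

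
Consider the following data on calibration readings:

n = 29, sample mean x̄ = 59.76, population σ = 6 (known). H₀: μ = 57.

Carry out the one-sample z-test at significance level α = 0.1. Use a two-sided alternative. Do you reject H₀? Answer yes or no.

SE = σ/√n = 6/√29 = 1.1142
z = (x̄−μ₀)/SE = (59.76−57)/1.1142 = 2.4772
p-value (two-sided) = 0.01324
At α=0.1: p < α → reject H₀

reject H₀: yes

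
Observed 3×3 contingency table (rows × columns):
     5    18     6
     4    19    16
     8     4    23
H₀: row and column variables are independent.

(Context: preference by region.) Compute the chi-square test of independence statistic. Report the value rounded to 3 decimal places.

test statistic = 20.718

Row totals [29, 39, 35], col totals [17, 41, 45], n=103
χ² = (5−4.79)²/4.79 + (18−11.54)²/11.54 + (6−12.67)²/12.67 + (4−6.44)²/6.44 + (19−15.52)²/15.52 + (16−17.04)²/17.04 + (8−5.78)²/5.78 + (4−13.93)²/13.93 + (23−15.29)²/15.29 = 20.7182
df = 4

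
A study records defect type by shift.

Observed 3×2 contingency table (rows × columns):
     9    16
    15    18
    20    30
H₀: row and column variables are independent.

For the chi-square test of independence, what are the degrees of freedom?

df = (r−1)(c−1) = (3−1)·(2−1) = 2

degrees of freedom = 2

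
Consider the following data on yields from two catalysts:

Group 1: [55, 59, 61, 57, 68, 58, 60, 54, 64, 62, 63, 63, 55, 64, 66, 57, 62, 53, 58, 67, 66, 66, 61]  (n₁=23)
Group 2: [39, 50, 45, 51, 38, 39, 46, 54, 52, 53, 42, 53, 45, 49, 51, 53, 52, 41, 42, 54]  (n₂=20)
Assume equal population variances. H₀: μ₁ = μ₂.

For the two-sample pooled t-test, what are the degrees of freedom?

df = n₁ + n₂ − 2 = 23 + 20 − 2 = 41

degrees of freedom = 41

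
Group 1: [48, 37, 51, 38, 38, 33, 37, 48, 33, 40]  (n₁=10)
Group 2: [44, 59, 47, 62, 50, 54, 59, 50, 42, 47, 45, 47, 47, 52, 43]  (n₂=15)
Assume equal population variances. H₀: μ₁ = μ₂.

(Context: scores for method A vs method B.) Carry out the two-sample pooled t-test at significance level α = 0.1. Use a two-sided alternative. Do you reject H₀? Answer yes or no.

reject H₀: yes

x̄₁=40.300, s₁=6.430, n₁=10
x̄₂=49.867, s₂=6.186, n₂=15
s_p² = [9·6.430² + 14·6.186²]/23 = 39.4710
SE = √(s_p²·(1/10+1/15)) = 2.5649
t = (40.300−49.867)/2.5649 = -3.7299
df = 23
p-value (two-sided) = 0.00110
At α=0.1: p < α → reject H₀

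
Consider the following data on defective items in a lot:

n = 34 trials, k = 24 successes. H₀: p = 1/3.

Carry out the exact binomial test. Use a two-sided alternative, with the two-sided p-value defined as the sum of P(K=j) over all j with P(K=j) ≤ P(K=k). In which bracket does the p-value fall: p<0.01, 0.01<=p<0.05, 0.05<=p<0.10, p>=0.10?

Exact binomial: n=34, k=24, p₀=1/3=0.3333
P(X=j) = C(n,j)·p₀^j·(1−p₀)^(n−j); p = Σ P(X=j) over j with P(X=j) ≤ P(X=24)
p-value (two-sided) = 0.00001
→ bracket: p<0.01

p-value bracket: p<0.01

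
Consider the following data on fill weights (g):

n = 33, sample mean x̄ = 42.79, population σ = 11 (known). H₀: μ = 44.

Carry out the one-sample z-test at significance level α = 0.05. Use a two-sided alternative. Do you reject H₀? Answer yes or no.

reject H₀: no

SE = σ/√n = 11/√33 = 1.9149
z = (x̄−μ₀)/SE = (42.79−44)/1.9149 = -0.6319
p-value (two-sided) = 0.52745
At α=0.05: p ≥ α → fail to reject H₀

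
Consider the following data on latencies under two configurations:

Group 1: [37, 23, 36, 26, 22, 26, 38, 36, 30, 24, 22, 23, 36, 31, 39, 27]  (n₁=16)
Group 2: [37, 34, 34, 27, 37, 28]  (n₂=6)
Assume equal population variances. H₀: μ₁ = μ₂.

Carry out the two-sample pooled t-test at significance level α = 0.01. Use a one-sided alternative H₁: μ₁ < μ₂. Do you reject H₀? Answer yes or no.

reject H₀: no

x̄₁=29.750, s₁=6.351, n₁=16
x̄₂=32.833, s₂=4.355, n₂=6
s_p² = [15·6.351² + 5·4.355²]/20 = 34.9917
SE = √(s_p²·(1/16+1/6)) = 2.8318
t = (29.750−32.833)/2.8318 = -1.0888
df = 20
p-value (one-sided, H₁ less) = 0.14459
At α=0.01: p ≥ α → fail to reject H₀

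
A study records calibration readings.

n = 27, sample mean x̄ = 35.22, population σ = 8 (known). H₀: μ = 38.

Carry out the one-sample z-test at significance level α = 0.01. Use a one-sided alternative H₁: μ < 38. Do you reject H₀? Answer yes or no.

reject H₀: no

SE = σ/√n = 8/√27 = 1.5396
z = (x̄−μ₀)/SE = (35.22−38)/1.5396 = -1.8057
p-value (one-sided, H₁ less) = 0.03549
At α=0.01: p ≥ α → fail to reject H₀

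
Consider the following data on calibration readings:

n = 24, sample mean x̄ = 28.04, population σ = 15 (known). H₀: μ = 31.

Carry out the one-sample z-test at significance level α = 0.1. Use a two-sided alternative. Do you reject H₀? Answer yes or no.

SE = σ/√n = 15/√24 = 3.0619
z = (x̄−μ₀)/SE = (28.04−31)/3.0619 = -0.9667
p-value (two-sided) = 0.33368
At α=0.1: p ≥ α → fail to reject H₀

reject H₀: no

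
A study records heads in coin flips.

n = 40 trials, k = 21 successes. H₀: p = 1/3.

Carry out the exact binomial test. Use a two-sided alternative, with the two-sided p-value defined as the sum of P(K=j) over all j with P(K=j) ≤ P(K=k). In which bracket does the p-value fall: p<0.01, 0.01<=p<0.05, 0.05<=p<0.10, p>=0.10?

Exact binomial: n=40, k=21, p₀=1/3=0.3333
P(X=j) = C(n,j)·p₀^j·(1−p₀)^(n−j); p = Σ P(X=j) over j with P(X=j) ≤ P(X=21)
p-value (two-sided) = 0.01748
→ bracket: 0.01<=p<0.05

p-value bracket: 0.01<=p<0.05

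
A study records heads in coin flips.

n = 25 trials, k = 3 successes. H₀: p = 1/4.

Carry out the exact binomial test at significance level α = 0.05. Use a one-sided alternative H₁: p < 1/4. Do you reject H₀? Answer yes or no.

Exact binomial: n=25, k=3, p₀=1/4=0.2500
P(X≤3) from Σ C(n,i)·p₀^i·(1−p₀)^(n−i)
p-value (one-sided, H₁ less) = 0.09621
At α=0.05: p ≥ α → fail to reject H₀

reject H₀: no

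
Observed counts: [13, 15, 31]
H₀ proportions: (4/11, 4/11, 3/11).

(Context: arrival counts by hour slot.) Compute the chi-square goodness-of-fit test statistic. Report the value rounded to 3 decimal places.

test statistic = 19.088

n = 59; E_i = n·p_i = [21.45, 21.45, 16.09]
χ² = (13−21.45)²/21.45 + (15−21.45)²/21.45 + (31−16.09)²/16.09 = 19.0876
df = 2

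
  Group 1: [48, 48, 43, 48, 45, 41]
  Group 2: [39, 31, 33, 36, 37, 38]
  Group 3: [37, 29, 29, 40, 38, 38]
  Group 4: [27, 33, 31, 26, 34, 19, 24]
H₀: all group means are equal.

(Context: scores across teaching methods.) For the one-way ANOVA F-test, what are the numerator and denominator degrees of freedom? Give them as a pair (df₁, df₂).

k = 4 groups, N = 25 total
df = (k−1, N−k) = (4−1, 25−4) = (3, 21)

degrees of freedom = [3, 21]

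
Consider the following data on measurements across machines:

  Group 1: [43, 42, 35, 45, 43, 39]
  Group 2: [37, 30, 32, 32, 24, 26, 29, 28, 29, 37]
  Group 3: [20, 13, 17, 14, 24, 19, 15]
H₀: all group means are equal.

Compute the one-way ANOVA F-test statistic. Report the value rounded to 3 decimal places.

test statistic = 58.164

Group means [41.17, 30.40, 17.43], grand mean 29.261
SSB = Σnᵢ(x̄ᵢ−x̄)² = 1843.487; SSW = ΣΣ(x−x̄ᵢ)² = 316.948
MSB = 1843.487/2 = 921.7436; MSW = 316.948/20 = 15.8474
F = MSB/MSW = 58.1638
df = (2, 20)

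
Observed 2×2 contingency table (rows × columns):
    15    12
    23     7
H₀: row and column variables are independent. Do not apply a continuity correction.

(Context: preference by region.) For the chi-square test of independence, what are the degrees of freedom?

degrees of freedom = 1

df = (r−1)(c−1) = (2−1)·(2−1) = 1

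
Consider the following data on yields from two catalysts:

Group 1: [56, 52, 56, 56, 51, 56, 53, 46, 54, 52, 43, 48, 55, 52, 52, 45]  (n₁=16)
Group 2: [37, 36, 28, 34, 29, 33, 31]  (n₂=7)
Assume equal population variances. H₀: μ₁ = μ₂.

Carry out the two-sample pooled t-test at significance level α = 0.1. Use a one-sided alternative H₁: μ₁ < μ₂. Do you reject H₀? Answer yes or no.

reject H₀: no

x̄₁=51.688, s₁=4.159, n₁=16
x̄₂=32.571, s₂=3.409, n₂=7
s_p² = [15·4.159² + 6·3.409²]/21 = 15.6739
SE = √(s_p²·(1/16+1/7)) = 1.7941
t = (51.688−32.571)/1.7941 = 10.6550
df = 21
p-value (one-sided, H₁ less) = 1.00000
At α=0.1: p ≥ α → fail to reject H₀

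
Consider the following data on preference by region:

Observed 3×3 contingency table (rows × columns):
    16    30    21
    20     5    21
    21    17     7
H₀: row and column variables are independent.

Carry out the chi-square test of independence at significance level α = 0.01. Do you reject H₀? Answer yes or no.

reject H₀: yes

Row totals [67, 46, 45], col totals [57, 52, 49], n=158
χ² = (16−24.17)²/24.17 + (30−22.05)²/22.05 + (21−20.78)²/20.78 + (20−16.59)²/16.59 + (5−15.14)²/15.14 + (21−14.27)²/14.27 + (21−16.23)²/16.23 + (17−14.81)²/14.81 + (7−13.96)²/13.96 = 21.4881
df = 4
p-value (upper-tail) = 0.00025
At α=0.01: p < α → reject H₀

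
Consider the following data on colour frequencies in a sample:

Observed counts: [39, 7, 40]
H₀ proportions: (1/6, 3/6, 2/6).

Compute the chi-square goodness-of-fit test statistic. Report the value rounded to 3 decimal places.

n = 86; E_i = n·p_i = [14.33, 43.00, 28.67]
χ² = (39−14.33)²/14.33 + (7−43.00)²/43.00 + (40−28.67)²/28.67 = 77.0698
df = 2

test statistic = 77.070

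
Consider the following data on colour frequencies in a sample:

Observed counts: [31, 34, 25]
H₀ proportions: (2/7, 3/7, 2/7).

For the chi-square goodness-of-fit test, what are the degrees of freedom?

degrees of freedom = 2

df = k − 1 = 3 − 1 = 2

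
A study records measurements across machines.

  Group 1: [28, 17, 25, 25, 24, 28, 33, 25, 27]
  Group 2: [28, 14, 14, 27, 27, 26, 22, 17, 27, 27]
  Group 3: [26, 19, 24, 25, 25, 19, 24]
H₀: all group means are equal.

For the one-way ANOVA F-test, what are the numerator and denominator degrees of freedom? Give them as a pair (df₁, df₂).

k = 3 groups, N = 26 total
df = (k−1, N−k) = (3−1, 26−3) = (2, 23)

degrees of freedom = [2, 23]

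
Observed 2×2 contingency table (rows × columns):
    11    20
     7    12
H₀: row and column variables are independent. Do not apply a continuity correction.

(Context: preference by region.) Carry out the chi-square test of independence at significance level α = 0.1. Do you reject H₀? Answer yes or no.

reject H₀: no

Row totals [31, 19], col totals [18, 32], n=50
χ² = (11−11.16)²/11.16 + (20−19.84)²/19.84 + (7−6.84)²/6.84 + (12−12.16)²/12.16 = 0.0094
df = 1
p-value (upper-tail) = 0.92263
At α=0.1: p ≥ α → fail to reject H₀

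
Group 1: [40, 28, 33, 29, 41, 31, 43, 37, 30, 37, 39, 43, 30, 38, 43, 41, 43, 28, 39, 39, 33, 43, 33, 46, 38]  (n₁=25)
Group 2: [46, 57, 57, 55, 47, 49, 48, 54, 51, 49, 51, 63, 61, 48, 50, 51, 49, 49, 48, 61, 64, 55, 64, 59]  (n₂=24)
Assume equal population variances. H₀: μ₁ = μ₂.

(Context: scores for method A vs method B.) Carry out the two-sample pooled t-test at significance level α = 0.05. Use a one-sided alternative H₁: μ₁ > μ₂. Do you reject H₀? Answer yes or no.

x̄₁=37.000, s₁=5.492, n₁=25
x̄₂=53.583, s₂=5.838, n₂=24
s_p² = [24·5.492² + 23·5.838²]/47 = 32.0816
SE = √(s_p²·(1/25+1/24)) = 1.6186
t = (37.000−53.583)/1.6186 = -10.2452
df = 47
p-value (one-sided, H₁ greater) = 1.00000
At α=0.05: p ≥ α → fail to reject H₀

reject H₀: no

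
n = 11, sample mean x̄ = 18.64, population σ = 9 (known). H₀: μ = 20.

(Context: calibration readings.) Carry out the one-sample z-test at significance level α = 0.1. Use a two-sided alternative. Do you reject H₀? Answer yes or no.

reject H₀: no

SE = σ/√n = 9/√11 = 2.7136
z = (x̄−μ₀)/SE = (18.64−20)/2.7136 = -0.5012
p-value (two-sided) = 0.61625
At α=0.1: p ≥ α → fail to reject H₀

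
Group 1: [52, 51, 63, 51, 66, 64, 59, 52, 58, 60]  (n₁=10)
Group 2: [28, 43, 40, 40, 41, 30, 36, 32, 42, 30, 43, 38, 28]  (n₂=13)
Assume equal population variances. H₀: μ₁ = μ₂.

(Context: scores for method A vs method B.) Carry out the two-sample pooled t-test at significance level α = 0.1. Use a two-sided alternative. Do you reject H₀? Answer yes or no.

x̄₁=57.600, s₁=5.758, n₁=10
x̄₂=36.231, s₂=5.847, n₂=13
s_p² = [9·5.758² + 12·5.847²]/21 = 33.7480
SE = √(s_p²·(1/10+1/13)) = 2.4435
t = (57.600−36.231)/2.4435 = 8.7453
df = 21
p-value (two-sided) = 0.00000
At α=0.1: p < α → reject H₀

reject H₀: yes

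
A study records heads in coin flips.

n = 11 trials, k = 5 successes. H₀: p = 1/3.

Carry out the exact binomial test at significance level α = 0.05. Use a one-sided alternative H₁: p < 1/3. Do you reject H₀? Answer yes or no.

Exact binomial: n=11, k=5, p₀=1/3=0.3333
P(X≤5) from Σ C(n,i)·p₀^i·(1−p₀)^(n−i)
p-value (one-sided, H₁ less) = 0.87791
At α=0.05: p ≥ α → fail to reject H₀

reject H₀: no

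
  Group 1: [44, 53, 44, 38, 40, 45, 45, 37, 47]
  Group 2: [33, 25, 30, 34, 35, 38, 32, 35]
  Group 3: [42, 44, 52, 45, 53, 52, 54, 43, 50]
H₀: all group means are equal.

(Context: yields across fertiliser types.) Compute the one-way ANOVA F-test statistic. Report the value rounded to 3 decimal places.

test statistic = 25.564

Group means [43.67, 32.75, 48.33], grand mean 41.923
SSB = Σnᵢ(x̄ᵢ−x̄)² = 1070.346; SSW = ΣΣ(x−x̄ᵢ)² = 481.500
MSB = 1070.346/2 = 535.1731; MSW = 481.500/23 = 20.9348
F = MSB/MSW = 25.5638
df = (2, 23)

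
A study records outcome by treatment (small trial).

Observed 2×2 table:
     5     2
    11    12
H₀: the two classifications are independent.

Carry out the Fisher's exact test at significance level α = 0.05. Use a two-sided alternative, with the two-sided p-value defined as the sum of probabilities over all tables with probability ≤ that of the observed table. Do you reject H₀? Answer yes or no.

Margins: r₁=7, r₂=23, c₁=16, c₂=14, n=30
p_obs = C(7,5)·C(23,11)/C(30,16); sum pmf over tables with pmf ≤ p_obs
p-value (two-sided) = 0.39923
At α=0.05: p ≥ α → fail to reject H₀

reject H₀: no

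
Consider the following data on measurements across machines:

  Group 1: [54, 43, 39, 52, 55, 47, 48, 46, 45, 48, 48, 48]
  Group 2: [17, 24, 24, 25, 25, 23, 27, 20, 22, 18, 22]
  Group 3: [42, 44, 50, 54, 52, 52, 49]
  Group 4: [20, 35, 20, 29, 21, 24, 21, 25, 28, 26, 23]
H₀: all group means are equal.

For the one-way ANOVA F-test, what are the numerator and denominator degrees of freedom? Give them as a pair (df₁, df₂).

k = 4 groups, N = 41 total
df = (k−1, N−k) = (4−1, 41−4) = (3, 37)

degrees of freedom = [3, 37]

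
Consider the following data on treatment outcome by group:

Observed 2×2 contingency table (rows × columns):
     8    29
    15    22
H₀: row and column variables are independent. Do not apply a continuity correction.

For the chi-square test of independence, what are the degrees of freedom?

degrees of freedom = 1

df = (r−1)(c−1) = (2−1)·(2−1) = 1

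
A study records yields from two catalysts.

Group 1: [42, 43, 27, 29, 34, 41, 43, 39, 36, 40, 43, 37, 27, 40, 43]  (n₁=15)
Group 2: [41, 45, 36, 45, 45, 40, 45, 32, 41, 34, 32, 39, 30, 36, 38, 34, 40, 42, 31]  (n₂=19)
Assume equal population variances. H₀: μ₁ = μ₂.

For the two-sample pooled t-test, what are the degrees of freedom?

df = n₁ + n₂ − 2 = 15 + 19 − 2 = 32

degrees of freedom = 32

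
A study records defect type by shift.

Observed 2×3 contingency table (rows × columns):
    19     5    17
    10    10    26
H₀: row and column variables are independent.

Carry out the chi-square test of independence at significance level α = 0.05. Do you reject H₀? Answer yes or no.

Row totals [41, 46], col totals [29, 15, 43], n=87
χ² = (19−13.67)²/13.67 + (5−7.07)²/7.07 + (17−20.26)²/20.26 + (10−15.33)²/15.33 + (10−7.93)²/7.93 + (26−22.74)²/22.74 = 6.0762
df = 2
p-value (upper-tail) = 0.04793
At α=0.05: p < α → reject H₀

reject H₀: yes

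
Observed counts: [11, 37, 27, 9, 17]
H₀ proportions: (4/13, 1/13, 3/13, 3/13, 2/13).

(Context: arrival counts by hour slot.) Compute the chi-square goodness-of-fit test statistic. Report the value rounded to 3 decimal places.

test statistic = 132.453

n = 101; E_i = n·p_i = [31.08, 7.77, 23.31, 23.31, 15.54]
χ² = (11−31.08)²/31.08 + (37−7.77)²/7.77 + (27−23.31)²/23.31 + (9−23.31)²/23.31 + (17−15.54)²/15.54 = 132.4530
df = 4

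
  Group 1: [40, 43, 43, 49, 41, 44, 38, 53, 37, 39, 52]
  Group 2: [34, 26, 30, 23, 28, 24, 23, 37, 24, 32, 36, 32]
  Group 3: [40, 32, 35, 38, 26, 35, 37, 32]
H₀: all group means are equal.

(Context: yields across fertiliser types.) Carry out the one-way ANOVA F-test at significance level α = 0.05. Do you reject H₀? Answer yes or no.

Group means [43.55, 29.08, 34.38], grand mean 35.581
SSB = Σnᵢ(x̄ᵢ−x̄)² = 1216.029; SSW = ΣΣ(x−x̄ᵢ)² = 727.519
MSB = 1216.029/2 = 608.0147; MSW = 727.519/28 = 25.9828
F = MSB/MSW = 23.4006
df = (2, 28)
p-value (upper-tail) = 0.00000
At α=0.05: p < α → reject H₀

reject H₀: yes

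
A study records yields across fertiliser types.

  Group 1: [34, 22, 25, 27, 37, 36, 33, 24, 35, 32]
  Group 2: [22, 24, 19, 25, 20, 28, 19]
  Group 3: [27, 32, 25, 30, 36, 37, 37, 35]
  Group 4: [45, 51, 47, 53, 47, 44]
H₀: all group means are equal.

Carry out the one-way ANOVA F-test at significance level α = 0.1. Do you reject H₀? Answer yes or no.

reject H₀: yes

Group means [30.50, 22.43, 32.38, 47.83], grand mean 32.516
SSB = Σnᵢ(x̄ᵢ−x̄)² = 2160.819; SSW = ΣΣ(x−x̄ᵢ)² = 552.923
MSB = 2160.819/3 = 720.2731; MSW = 552.923/27 = 20.4786
F = MSB/MSW = 35.1720
df = (3, 27)
p-value (upper-tail) = 0.00000
At α=0.1: p < α → reject H₀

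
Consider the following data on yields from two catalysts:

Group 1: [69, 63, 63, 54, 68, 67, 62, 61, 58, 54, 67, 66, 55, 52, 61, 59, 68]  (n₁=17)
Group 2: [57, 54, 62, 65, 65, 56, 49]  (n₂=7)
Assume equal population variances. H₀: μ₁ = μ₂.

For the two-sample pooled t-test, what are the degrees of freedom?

degrees of freedom = 22

df = n₁ + n₂ − 2 = 17 + 7 − 2 = 22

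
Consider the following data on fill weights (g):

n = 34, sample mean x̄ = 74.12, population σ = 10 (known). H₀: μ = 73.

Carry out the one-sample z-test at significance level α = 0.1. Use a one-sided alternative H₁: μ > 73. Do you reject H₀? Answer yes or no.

SE = σ/√n = 10/√34 = 1.7150
z = (x̄−μ₀)/SE = (74.12−73)/1.7150 = 0.6531
p-value (one-sided, H₁ greater) = 0.25686
At α=0.1: p ≥ α → fail to reject H₀

reject H₀: no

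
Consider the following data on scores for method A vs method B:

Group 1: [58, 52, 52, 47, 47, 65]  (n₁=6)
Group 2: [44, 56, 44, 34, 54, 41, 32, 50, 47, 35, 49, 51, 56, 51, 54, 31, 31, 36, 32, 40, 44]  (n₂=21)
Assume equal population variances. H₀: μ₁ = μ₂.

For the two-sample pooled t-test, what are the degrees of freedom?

degrees of freedom = 25

df = n₁ + n₂ − 2 = 6 + 21 − 2 = 25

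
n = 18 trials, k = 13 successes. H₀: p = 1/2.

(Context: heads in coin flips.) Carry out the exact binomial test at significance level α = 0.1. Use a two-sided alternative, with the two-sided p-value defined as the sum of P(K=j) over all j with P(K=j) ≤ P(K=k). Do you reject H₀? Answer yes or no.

Exact binomial: n=18, k=13, p₀=1/2=0.5000
P(X=j) = C(n,j)·p₀^j·(1−p₀)^(n−j); p = Σ P(X=j) over j with P(X=j) ≤ P(X=13)
p-value (two-sided) = 0.09625
At α=0.1: p < α → reject H₀

reject H₀: yes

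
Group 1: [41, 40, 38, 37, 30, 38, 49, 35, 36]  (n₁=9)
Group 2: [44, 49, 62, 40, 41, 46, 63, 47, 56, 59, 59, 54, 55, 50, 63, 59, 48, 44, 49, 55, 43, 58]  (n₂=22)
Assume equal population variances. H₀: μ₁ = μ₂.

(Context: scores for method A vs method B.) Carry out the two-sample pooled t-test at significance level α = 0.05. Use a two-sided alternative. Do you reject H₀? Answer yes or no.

reject H₀: yes

x̄₁=38.222, s₁=5.142, n₁=9
x̄₂=52.000, s₂=7.355, n₂=22
s_p² = [8·5.142² + 21·7.355²]/29 = 46.4674
SE = √(s_p²·(1/9+1/22)) = 2.6973
t = (38.222−52.000)/2.6973 = -5.1081
df = 29
p-value (two-sided) = 0.00002
At α=0.05: p < α → reject H₀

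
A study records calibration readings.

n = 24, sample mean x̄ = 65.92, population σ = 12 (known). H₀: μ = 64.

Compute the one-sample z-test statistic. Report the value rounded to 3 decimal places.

SE = σ/√n = 12/√24 = 2.4495
z = (x̄−μ₀)/SE = (65.92−64)/2.4495 = 0.7838

test statistic = 0.784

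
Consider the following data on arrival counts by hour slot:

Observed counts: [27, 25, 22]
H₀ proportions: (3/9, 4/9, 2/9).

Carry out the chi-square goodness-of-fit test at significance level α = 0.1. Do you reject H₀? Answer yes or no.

reject H₀: no

n = 74; E_i = n·p_i = [24.67, 32.89, 16.44]
χ² = (27−24.67)²/24.67 + (25−32.89)²/32.89 + (22−16.44)²/16.44 = 3.9899
df = 2
p-value (upper-tail) = 0.13602
At α=0.1: p ≥ α → fail to reject H₀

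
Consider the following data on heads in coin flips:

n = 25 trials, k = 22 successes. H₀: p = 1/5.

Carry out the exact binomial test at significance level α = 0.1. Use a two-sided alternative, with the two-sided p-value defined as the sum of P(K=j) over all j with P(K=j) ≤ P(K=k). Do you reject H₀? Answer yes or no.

Exact binomial: n=25, k=22, p₀=1/5=0.2000
P(X=j) = C(n,j)·p₀^j·(1−p₀)^(n−j); p = Σ P(X=j) over j with P(X=j) ≤ P(X=22)
p-value (two-sided) = 0.00000
At α=0.1: p < α → reject H₀

reject H₀: yes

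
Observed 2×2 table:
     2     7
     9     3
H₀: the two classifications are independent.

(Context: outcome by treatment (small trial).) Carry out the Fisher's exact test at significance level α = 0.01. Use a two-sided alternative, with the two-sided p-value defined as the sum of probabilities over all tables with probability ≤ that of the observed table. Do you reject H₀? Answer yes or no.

reject H₀: no

Margins: r₁=9, r₂=12, c₁=11, c₂=10, n=21
p_obs = C(9,2)·C(12,9)/C(21,11); sum pmf over tables with pmf ≤ p_obs
p-value (two-sided) = 0.02997
At α=0.01: p ≥ α → fail to reject H₀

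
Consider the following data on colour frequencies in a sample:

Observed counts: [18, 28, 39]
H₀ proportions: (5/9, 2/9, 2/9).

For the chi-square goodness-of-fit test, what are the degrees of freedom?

df = k − 1 = 3 − 1 = 2

degrees of freedom = 2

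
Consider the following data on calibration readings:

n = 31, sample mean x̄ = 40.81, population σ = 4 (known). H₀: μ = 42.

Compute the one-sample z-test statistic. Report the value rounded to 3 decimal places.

test statistic = -1.656

SE = σ/√n = 4/√31 = 0.7184
z = (x̄−μ₀)/SE = (40.81−42)/0.7184 = -1.6564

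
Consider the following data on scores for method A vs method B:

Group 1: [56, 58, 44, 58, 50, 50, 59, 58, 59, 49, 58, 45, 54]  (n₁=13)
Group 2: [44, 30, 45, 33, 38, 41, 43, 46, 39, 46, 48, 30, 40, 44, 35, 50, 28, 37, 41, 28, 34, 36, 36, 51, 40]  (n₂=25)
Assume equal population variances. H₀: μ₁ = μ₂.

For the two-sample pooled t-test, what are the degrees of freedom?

degrees of freedom = 36

df = n₁ + n₂ − 2 = 13 + 25 − 2 = 36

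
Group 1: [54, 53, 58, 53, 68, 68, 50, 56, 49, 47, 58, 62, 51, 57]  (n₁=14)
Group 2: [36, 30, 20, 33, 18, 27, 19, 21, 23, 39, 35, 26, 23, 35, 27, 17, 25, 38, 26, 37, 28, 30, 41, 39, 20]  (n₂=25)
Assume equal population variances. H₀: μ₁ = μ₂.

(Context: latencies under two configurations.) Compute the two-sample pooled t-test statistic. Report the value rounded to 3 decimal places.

x̄₁=56.000, s₁=6.481, n₁=14
x̄₂=28.520, s₂=7.439, n₂=25
s_p² = [13·6.481² + 24·7.439²]/37 = 50.6551
SE = √(s_p²·(1/14+1/25)) = 2.3758
t = (56.000−28.520)/2.3758 = 11.5666
df = 37

test statistic = 11.567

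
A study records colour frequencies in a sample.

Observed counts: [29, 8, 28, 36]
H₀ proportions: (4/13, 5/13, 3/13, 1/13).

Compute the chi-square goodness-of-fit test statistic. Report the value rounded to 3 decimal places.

n = 101; E_i = n·p_i = [31.08, 38.85, 23.31, 7.77]
χ² = (29−31.08)²/31.08 + (8−38.85)²/38.85 + (28−23.31)²/23.31 + (36−7.77)²/7.77 = 128.1583
df = 3

test statistic = 128.158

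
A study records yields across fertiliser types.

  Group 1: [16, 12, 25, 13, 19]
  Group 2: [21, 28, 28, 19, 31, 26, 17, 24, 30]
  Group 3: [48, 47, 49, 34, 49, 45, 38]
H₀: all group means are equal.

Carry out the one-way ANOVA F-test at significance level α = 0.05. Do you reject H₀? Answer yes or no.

Group means [17.00, 24.89, 44.29], grand mean 29.476
SSB = Σnᵢ(x̄ᵢ−x̄)² = 2502.921; SSW = ΣΣ(x−x̄ᵢ)² = 518.317
MSB = 2502.921/2 = 1251.4603; MSW = 518.317/18 = 28.7954
F = MSB/MSW = 43.4604
df = (2, 18)
p-value (upper-tail) = 0.00000
At α=0.05: p < α → reject H₀

reject H₀: yes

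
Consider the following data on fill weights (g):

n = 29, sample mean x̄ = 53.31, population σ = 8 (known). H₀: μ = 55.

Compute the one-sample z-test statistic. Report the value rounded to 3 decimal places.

test statistic = -1.138

SE = σ/√n = 8/√29 = 1.4856
z = (x̄−μ₀)/SE = (53.31−55)/1.4856 = -1.1376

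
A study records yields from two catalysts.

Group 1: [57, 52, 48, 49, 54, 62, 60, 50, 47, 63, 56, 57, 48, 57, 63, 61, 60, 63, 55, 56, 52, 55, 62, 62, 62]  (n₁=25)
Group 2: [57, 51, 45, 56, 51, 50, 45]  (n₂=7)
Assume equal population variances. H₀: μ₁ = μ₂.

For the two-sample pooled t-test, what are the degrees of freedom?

df = n₁ + n₂ − 2 = 25 + 7 − 2 = 30

degrees of freedom = 30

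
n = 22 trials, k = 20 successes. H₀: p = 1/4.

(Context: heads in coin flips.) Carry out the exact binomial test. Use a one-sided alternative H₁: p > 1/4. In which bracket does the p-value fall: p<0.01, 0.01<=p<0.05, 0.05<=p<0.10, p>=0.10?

Exact binomial: n=22, k=20, p₀=1/4=0.2500
P(X≥20) from Σ C(n,i)·p₀^i·(1−p₀)^(n−i)
p-value (one-sided, H₁ greater) = 0.00000
→ bracket: p<0.01

p-value bracket: p<0.01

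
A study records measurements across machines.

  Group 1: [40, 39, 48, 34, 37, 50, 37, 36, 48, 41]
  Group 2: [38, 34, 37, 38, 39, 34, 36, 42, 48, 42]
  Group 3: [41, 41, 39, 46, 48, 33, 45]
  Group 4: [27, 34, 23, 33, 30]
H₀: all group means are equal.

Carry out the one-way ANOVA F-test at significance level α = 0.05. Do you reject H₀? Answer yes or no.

Group means [41.00, 38.80, 41.86, 29.40], grand mean 38.688
SSB = Σnᵢ(x̄ᵢ−x̄)² = 555.218; SSW = ΣΣ(x−x̄ᵢ)² = 687.657
MSB = 555.218/3 = 185.0726; MSW = 687.657/28 = 24.5592
F = MSB/MSW = 7.5358
df = (3, 28)
p-value (upper-tail) = 0.00076
At α=0.05: p < α → reject H₀

reject H₀: yes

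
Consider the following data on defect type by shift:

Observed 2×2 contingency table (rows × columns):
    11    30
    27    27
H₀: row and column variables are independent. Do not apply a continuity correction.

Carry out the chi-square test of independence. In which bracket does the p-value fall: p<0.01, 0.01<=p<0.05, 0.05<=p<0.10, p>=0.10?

Row totals [41, 54], col totals [38, 57], n=95
χ² = (11−16.40)²/16.40 + (30−24.60)²/24.60 + (27−21.60)²/21.60 + (27−32.40)²/32.40 = 5.2134
df = 1
p-value (upper-tail) = 0.02241
→ bracket: 0.01<=p<0.05

p-value bracket: 0.01<=p<0.05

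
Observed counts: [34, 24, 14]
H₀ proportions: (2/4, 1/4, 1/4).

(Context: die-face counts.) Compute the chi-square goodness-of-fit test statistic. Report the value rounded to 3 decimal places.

test statistic = 3.000

n = 72; E_i = n·p_i = [36.00, 18.00, 18.00]
χ² = (34−36.00)²/36.00 + (24−18.00)²/18.00 + (14−18.00)²/18.00 = 3.0000
df = 2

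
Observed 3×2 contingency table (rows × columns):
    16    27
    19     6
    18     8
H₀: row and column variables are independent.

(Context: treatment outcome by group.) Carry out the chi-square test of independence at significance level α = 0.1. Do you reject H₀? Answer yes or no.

reject H₀: yes

Row totals [43, 25, 26], col totals [53, 41], n=94
χ² = (16−24.24)²/24.24 + (27−18.76)²/18.76 + (19−14.10)²/14.10 + (6−10.90)²/10.90 + (18−14.66)²/14.66 + (8−11.34)²/11.34 = 12.0851
df = 2
p-value (upper-tail) = 0.00238
At α=0.1: p < α → reject H₀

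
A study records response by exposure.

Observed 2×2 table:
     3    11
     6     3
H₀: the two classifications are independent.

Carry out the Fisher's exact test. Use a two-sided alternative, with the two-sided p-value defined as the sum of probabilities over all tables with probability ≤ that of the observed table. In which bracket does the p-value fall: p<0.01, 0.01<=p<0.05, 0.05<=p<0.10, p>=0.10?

Margins: r₁=14, r₂=9, c₁=9, c₂=14, n=23
p_obs = C(14,3)·C(9,6)/C(23,9); sum pmf over tables with pmf ≤ p_obs
p-value (two-sided) = 0.07710
→ bracket: 0.05<=p<0.10

p-value bracket: 0.05<=p<0.10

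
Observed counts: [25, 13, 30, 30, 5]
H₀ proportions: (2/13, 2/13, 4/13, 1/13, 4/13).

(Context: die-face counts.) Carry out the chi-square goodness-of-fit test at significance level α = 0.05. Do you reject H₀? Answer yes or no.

n = 103; E_i = n·p_i = [15.85, 15.85, 31.69, 7.92, 31.69]
χ² = (25−15.85)²/15.85 + (13−15.85)²/15.85 + (30−31.69)²/31.69 + (30−7.92)²/7.92 + (5−31.69)²/31.69 = 89.8859
df = 4
p-value (upper-tail) = 0.00000
At α=0.05: p < α → reject H₀

reject H₀: yes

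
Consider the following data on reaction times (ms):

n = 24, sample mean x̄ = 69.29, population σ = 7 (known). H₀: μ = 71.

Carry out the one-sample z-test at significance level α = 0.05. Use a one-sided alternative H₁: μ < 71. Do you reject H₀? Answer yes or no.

reject H₀: no

SE = σ/√n = 7/√24 = 1.4289
z = (x̄−μ₀)/SE = (69.29−71)/1.4289 = -1.1968
p-value (one-sided, H₁ less) = 0.11570
At α=0.05: p ≥ α → fail to reject H₀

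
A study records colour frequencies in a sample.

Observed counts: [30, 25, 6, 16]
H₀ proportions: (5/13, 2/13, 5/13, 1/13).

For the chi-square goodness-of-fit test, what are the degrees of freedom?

df = k − 1 = 4 − 1 = 3

degrees of freedom = 3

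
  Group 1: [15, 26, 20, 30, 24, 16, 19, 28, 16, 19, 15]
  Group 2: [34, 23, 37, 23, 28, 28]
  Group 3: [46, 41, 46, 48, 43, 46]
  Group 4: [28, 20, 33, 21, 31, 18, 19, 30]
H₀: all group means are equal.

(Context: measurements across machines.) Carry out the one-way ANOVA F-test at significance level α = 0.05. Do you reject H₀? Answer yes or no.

reject H₀: yes

Group means [20.73, 28.83, 45.00, 25.00], grand mean 28.097
SSB = Σnᵢ(x̄ᵢ−x̄)² = 2391.695; SSW = ΣΣ(x−x̄ᵢ)² = 749.015
MSB = 2391.695/3 = 797.2315; MSW = 749.015/27 = 27.7413
F = MSB/MSW = 28.7381
df = (3, 27)
p-value (upper-tail) = 0.00000
At α=0.05: p < α → reject H₀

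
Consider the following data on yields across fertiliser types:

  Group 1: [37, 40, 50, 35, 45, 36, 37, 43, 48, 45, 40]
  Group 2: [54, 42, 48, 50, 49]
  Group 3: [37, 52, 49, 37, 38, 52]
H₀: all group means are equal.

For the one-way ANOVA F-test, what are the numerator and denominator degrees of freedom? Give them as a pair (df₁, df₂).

k = 3 groups, N = 22 total
df = (k−1, N−k) = (3−1, 22−3) = (2, 19)

degrees of freedom = [2, 19]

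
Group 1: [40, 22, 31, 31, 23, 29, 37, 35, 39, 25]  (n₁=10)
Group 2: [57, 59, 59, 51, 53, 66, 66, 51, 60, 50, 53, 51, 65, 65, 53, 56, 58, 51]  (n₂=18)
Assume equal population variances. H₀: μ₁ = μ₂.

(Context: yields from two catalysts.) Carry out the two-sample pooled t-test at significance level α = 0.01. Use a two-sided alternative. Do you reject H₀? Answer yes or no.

x̄₁=31.200, s₁=6.512, n₁=10
x̄₂=56.889, s₂=5.687, n₂=18
s_p² = [9·6.512² + 17·5.687²]/26 = 35.8222
SE = √(s_p²·(1/10+1/18)) = 2.3606
t = (31.200−56.889)/2.3606 = -10.8824
df = 26
p-value (two-sided) = 0.00000
At α=0.01: p < α → reject H₀

reject H₀: yes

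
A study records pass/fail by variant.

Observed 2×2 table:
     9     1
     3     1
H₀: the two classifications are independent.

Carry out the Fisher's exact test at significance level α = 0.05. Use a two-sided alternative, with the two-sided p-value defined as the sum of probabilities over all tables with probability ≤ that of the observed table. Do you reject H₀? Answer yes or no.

Margins: r₁=10, r₂=4, c₁=12, c₂=2, n=14
p_obs = C(10,9)·C(4,3)/C(14,12); sum pmf over tables with pmf ≤ p_obs
p-value (two-sided) = 0.50549
At α=0.05: p ≥ α → fail to reject H₀

reject H₀: no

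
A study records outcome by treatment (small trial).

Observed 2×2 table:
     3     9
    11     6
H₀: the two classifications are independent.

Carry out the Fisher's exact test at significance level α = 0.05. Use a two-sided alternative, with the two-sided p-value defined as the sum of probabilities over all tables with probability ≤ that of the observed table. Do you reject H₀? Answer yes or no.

Margins: r₁=12, r₂=17, c₁=14, c₂=15, n=29
p_obs = C(12,3)·C(17,11)/C(29,14); sum pmf over tables with pmf ≤ p_obs
p-value (two-sided) = 0.06043
At α=0.05: p ≥ α → fail to reject H₀

reject H₀: no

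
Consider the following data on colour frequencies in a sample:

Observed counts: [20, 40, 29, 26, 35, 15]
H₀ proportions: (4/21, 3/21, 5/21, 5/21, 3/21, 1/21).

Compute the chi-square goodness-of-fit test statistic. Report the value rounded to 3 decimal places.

n = 165; E_i = n·p_i = [31.43, 23.57, 39.29, 39.29, 23.57, 7.86]
χ² = (20−31.43)²/31.43 + (40−23.57)²/23.57 + (29−39.29)²/39.29 + (26−39.29)²/39.29 + (35−23.57)²/23.57 + (15−7.86)²/7.86 = 34.8267
df = 5

test statistic = 34.827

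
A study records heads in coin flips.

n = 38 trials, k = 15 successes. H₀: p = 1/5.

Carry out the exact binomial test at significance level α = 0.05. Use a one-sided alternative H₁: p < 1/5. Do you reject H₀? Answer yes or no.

reject H₀: no

Exact binomial: n=38, k=15, p₀=1/5=0.2000
P(X≤15) from Σ C(n,i)·p₀^i·(1−p₀)^(n−i)
p-value (one-sided, H₁ less) = 0.99844
At α=0.05: p ≥ α → fail to reject H₀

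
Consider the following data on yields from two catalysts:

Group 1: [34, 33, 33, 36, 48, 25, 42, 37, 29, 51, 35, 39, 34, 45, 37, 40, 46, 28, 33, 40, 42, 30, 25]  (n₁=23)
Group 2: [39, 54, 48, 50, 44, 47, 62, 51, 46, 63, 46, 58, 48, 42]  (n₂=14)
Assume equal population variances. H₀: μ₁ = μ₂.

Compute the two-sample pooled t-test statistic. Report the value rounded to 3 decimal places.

x̄₁=36.609, s₁=7.018, n₁=23
x̄₂=49.857, s₂=7.145, n₂=14
s_p² = [22·7.018² + 13·7.145²]/35 = 49.9198
SE = √(s_p²·(1/23+1/14)) = 2.3950
t = (36.609−49.857)/2.3950 = -5.5317
df = 35

test statistic = -5.532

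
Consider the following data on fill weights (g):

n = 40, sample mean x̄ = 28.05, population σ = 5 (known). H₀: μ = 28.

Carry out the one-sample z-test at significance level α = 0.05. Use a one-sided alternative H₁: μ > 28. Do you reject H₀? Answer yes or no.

SE = σ/√n = 5/√40 = 0.7906
z = (x̄−μ₀)/SE = (28.05−28)/0.7906 = 0.0632
p-value (one-sided, H₁ greater) = 0.47479
At α=0.05: p ≥ α → fail to reject H₀

reject H₀: no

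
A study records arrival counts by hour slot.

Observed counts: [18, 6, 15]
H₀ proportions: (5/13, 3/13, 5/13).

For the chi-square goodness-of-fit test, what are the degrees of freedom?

degrees of freedom = 2

df = k − 1 = 3 − 1 = 2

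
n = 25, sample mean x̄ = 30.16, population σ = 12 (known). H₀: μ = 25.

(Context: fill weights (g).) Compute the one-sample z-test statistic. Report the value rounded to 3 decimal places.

test statistic = 2.150

SE = σ/√n = 12/√25 = 2.4000
z = (x̄−μ₀)/SE = (30.16−25)/2.4000 = 2.1500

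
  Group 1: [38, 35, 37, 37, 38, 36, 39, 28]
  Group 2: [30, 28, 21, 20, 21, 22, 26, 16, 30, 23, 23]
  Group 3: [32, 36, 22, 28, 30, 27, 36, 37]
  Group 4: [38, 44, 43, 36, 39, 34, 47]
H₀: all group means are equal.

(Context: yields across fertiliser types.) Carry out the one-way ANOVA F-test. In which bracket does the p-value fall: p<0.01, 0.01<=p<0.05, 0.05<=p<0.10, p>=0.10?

p-value bracket: p<0.01

Group means [36.00, 23.64, 31.00, 40.14], grand mean 31.676
SSB = Σnᵢ(x̄ᵢ−x̄)² = 1366.039; SSW = ΣΣ(x−x̄ᵢ)² = 603.403
MSB = 1366.039/3 = 455.3462; MSW = 603.403/30 = 20.1134
F = MSB/MSW = 22.6389
df = (3, 30)
p-value (upper-tail) = 0.00000
→ bracket: p<0.01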